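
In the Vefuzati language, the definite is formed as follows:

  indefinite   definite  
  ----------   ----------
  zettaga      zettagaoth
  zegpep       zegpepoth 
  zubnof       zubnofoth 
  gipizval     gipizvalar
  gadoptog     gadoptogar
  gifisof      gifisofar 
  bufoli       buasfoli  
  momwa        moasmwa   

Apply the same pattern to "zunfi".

zubnof and gifisof both end in -f yet inflect differently (zubnofoth, gifisofar), so the final letter is not what conditions the rule; the first letter is.
"zunfi" begins with z-. The stems beginning with z- (zettaga → zettagaoth, zegpep → zegpepoth, zubnof → zubnofoth) add -oth.
The other patterns: stems beginning with g- add -ar; stems beginning with b- or m- insert -as- after the first vowel.
So zunfi → zunfioth.

zunfioth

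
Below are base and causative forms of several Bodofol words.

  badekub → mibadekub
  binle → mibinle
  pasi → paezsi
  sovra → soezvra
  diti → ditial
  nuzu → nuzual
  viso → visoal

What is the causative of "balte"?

pasi and diti both end in -i yet inflect differently (paezsi, ditial), so the final letter is not what conditions the rule; the first letter is.
"balte" begins with b-. The stems beginning with b- (badekub → mibadekub, binle → mibinle) add the prefix mi-.
So balte → mibalte.

mibalte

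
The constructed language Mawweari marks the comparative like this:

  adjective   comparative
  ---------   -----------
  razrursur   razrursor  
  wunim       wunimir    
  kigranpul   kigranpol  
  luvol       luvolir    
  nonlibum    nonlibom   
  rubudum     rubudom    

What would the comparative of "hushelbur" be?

"hushelbur" has last vowel 'u'. The stems whose last vowel is 'u' (razrursur → razrursor, rubudum → rubudom, kigranpul → kigranpol) change the last vowel to 'o'.
So hushelbur → hushelbor.

hushelbor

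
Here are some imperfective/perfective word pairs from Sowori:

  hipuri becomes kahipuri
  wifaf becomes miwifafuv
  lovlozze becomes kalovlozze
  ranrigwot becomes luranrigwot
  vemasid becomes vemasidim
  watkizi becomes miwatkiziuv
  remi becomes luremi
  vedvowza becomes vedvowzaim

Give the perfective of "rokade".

remi and watkizi both end in -i yet inflect differently (luremi, miwatkiziuv), so the final letter is not what conditions the rule; the first letter is.
"rokade" begins with r-. The stems beginning with r- (remi → luremi, ranrigwot → luranrigwot) add the prefix lu-.
The other patterns: stems beginning with v- add -im; stems beginning with w- add mi- … -uv around the stem; stems beginning with h- or l- add the prefix ka-.
So rokade → lurokade.

lurokade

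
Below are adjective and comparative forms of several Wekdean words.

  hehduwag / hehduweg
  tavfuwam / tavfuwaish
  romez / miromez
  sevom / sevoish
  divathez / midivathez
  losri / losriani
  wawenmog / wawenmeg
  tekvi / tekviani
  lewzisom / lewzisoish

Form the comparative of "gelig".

hehduwag and tavfuwam both have last vowel 'a' yet inflect differently (hehduweg, tavfuwaish), so the last vowel is not what conditions the rule; the final letter is.
"gelig" ends in -g. The stems ending in -g (hehduwag → hehduweg, wawenmog → wawenmeg) change the last vowel to 'e'.
The other patterns: stems ending in -i add -ani; stems ending in -m drop the final letter and add -ish; stems ending in -z add the prefix mi-.
So gelig → geleg.

geleg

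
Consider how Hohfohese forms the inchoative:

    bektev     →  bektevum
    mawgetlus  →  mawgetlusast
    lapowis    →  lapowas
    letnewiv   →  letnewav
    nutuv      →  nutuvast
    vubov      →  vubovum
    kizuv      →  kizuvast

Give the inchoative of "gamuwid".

gamuwad

mawgetlus and lapowis both end in -s yet inflect differently (mawgetlusast, lapowas), so the final letter is not what conditions the rule; the last vowel is.
"gamuwid" has last vowel 'i'. The stems whose last vowel is 'i' (lapowis → lapowas, letnewiv → letnewav) change the last vowel to 'a'.
The other patterns: stems whose last vowel is 'u' add -ast; stems whose last vowel is 'e' or 'o' add -um.
So gamuwid → gamuwad.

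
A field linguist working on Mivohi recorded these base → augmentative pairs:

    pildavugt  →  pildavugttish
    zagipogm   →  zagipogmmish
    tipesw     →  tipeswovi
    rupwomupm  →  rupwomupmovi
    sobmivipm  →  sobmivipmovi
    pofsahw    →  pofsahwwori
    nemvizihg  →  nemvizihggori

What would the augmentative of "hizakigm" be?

zagipogm and rupwomupm both end in -m yet inflect differently (zagipogmmish, rupwomupmovi), so the final letter is not what conditions the rule; the second-to-last letter is.
"hizakigm" has second-to-last letter 'g'. The stems whose second-to-last letter is 'g' (pildavugt → pildavugttish, zagipogm → zagipogmmish) double the final consonant and add -ish.
The other patterns: stems whose second-to-last letter is 'p' or 's' add -ovi; stems whose second-to-last letter is 'h' double the final consonant and add -ori.
So hizakigm → hizakigmmish.

hizakigmmish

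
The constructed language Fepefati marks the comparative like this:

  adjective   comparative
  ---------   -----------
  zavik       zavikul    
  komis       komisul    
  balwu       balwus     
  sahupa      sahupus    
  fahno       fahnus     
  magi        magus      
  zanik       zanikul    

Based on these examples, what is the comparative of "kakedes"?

kakedesul

zanik and magi both have last vowel 'i' yet inflect differently (zanikul, magus), so the last vowel is not what conditions the rule; whether the stem ends in a vowel or a consonant is.
"kakedes" ends in a consonant. The stems ending in a consonant (zanik → zanikul, komis → komisul, zavik → zavikul) add -ul.
So kakedes → kakedesul.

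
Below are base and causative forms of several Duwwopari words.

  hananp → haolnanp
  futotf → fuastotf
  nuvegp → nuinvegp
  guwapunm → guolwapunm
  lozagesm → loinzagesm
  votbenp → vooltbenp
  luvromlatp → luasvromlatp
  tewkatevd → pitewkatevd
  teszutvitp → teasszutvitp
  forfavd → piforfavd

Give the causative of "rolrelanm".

luvromlatp and votbenp both end in -p yet inflect differently (luasvromlatp, vooltbenp), so the final letter is not what conditions the rule; the second-to-last letter is.
"rolrelanm" has second-to-last letter 'n'. The stems whose second-to-last letter is 'n' (votbenp → vooltbenp, guwapunm → guolwapunm, hananp → haolnanp) insert -ol- after the first vowel.
The other patterns: stems whose second-to-last letter is 't' insert -as- after the first vowel; stems whose second-to-last letter is 'v' add the prefix pi-; stems whose second-to-last letter is 'g' or 's' insert -in- after the first vowel.
So rolrelanm → roollrelanm.

roollrelanm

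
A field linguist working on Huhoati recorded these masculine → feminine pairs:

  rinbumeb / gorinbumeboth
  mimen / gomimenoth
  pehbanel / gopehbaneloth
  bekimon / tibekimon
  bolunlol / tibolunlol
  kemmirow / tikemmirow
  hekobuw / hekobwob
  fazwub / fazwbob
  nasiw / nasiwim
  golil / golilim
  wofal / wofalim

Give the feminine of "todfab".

mimen and bekimon both end in -n yet inflect differently (gomimenoth, tibekimon), so the final letter is not what conditions the rule; the last vowel is.
"todfab" has last vowel 'a'. The one such stem in the data (wofal → wofalim) adds -im, so the same rule applies.
The other patterns: stems whose last vowel is 'e' add go- … -oth around the stem; stems whose last vowel is 'o' add the prefix ti-; stems whose last vowel is 'u' delete the last vowel and add -ob.
So todfab → todfabim.

todfabim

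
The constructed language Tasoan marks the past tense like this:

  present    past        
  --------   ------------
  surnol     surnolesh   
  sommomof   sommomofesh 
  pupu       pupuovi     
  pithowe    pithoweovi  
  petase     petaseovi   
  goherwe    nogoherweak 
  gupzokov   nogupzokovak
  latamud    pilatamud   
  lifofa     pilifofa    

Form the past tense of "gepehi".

nogepehiak

pithowe and goherwe both end in -e yet inflect differently (pithoweovi, nogoherweak), so the final letter is not what conditions the rule; the first letter is.
"gepehi" begins with g-. The stems beginning with g- (goherwe → nogoherweak, gupzokov → nogupzokovak) add no- … -ak around the stem.
So gepehi → nogepehiak.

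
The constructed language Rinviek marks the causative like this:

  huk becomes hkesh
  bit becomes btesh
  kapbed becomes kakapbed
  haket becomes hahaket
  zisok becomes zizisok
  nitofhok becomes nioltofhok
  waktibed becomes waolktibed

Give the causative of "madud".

mamadud

bit and haket both end in -t yet inflect differently (btesh, hahaket), so the final letter is not what conditions the rule; the number of vowels is.
"madud" has 2 vowels. The stems with 2 vowels (kapbed → kakapbed, haket → hahaket, zisok → zizisok) repeat the first consonant+vowel as a prefix.
So madud → mamadud.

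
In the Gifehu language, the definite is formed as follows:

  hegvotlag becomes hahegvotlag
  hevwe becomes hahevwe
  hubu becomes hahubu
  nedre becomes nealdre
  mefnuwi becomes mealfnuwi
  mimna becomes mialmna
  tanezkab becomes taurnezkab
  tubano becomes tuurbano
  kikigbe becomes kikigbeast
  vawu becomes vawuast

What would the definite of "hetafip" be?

hahetafip

hevwe and nedre both end in -e yet inflect differently (hahevwe, nealdre), so the final letter is not what conditions the rule; the first letter is.
"hetafip" begins with h-. The stems beginning with h- (hegvotlag → hahegvotlag, hevwe → hahevwe, hubu → hahubu) add the prefix ha-.
The other patterns: stems beginning with m- or n- insert -al- after the first vowel; stems beginning with t- insert -ur- after the first vowel; stems beginning with k- or v- add -ast.
So hetafip → hahetafip.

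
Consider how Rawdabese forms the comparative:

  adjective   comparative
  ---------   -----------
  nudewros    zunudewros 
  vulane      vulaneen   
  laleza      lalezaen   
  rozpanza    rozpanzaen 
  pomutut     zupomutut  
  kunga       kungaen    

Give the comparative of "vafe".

pomutut and vulane both have 3 vowels yet inflect differently (zupomutut, vulaneen), so the number of vowels is not what conditions the rule; whether the stem ends in a vowel or a consonant is.
"vafe" ends in a vowel. The stems ending in a vowel (kunga → kungaen, vulane → vulaneen, rozpanza → rozpanzaen) add -en.
The other pattern: stems ending in a consonant add the prefix zu-.
So vafe → vafeen.

vafeen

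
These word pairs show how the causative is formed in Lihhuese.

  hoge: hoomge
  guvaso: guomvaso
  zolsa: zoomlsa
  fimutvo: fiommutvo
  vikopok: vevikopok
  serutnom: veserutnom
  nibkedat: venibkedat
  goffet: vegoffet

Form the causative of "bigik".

guvaso and vikopok both have last vowel 'o' yet inflect differently (guomvaso, vevikopok), so the last vowel is not what conditions the rule; whether the stem ends in a vowel or a consonant is.
"bigik" ends in a consonant. The stems ending in a consonant (vikopok → vevikopok, serutnom → veserutnom, nibkedat → venibkedat) add the prefix ve-.
So bigik → vebigik.

vebigik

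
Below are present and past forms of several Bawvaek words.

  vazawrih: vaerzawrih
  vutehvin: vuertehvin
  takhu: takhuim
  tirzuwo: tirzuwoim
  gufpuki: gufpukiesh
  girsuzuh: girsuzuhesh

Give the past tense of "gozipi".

gozipiesh

vazawrih and girsuzuh both end in -h yet inflect differently (vaerzawrih, girsuzuhesh), so the final letter is not what conditions the rule; the first letter is.
"gozipi" begins with g-. The stems beginning with g- (gufpuki → gufpukiesh, girsuzuh → girsuzuhesh) add -esh.
The other patterns: stems beginning with v- insert -er- after the first vowel; stems beginning with t- add -im.
So gozipi → gozipiesh.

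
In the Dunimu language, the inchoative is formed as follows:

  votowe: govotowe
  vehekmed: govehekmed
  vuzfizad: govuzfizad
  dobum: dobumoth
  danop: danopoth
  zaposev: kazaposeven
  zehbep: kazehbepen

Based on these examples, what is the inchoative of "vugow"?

govugow

"vugow" begins with v-. The stems beginning with v- (votowe → govotowe, vehekmed → govehekmed, vuzfizad → govuzfizad) add the prefix go-.
The other patterns: stems beginning with d- add -oth; stems beginning with z- add ka- … -en around the stem.
So vugow → govugow.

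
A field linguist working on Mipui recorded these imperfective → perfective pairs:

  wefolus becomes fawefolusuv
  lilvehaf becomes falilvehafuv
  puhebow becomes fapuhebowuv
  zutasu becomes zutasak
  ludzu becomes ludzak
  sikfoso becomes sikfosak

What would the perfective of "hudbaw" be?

wefolus and zutasu both have last vowel 'u' yet inflect differently (fawefolusuv, zutasak), so the last vowel is not what conditions the rule; whether the stem ends in a vowel or a consonant is.
"hudbaw" ends in a consonant. The stems ending in a consonant (wefolus → fawefolusuv, lilvehaf → falilvehafuv, puhebow → fapuhebowuv) add fa- … -uv around the stem.
The other pattern: stems ending in a vowel drop the final letter and add -ak.
So hudbaw → fahudbawuv.

fahudbawuv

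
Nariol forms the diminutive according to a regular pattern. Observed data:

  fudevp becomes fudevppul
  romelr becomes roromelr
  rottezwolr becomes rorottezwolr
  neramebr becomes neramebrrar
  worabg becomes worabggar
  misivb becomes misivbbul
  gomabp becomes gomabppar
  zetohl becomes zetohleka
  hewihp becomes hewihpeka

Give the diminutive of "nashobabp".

nashobabppar

hewihp and fudevp both end in -p yet inflect differently (hewihpeka, fudevppul), so the final letter is not what conditions the rule; the second-to-last letter is.
"nashobabp" has second-to-last letter 'b'. The stems whose second-to-last letter is 'b' (neramebr → neramebrrar, gomabp → gomabppar, worabg → worabggar) double the final consonant and add -ar.
So nashobabp → nashobabppar.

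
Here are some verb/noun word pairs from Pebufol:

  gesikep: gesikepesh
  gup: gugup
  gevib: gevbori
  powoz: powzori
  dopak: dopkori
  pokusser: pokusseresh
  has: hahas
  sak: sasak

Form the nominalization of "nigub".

"nigub" has 2 vowels. The stems with 2 vowels (dopak → dopkori, gevib → gevbori, powoz → powzori) delete the last vowel and add -ori.
So nigub → nigbori.

nigbori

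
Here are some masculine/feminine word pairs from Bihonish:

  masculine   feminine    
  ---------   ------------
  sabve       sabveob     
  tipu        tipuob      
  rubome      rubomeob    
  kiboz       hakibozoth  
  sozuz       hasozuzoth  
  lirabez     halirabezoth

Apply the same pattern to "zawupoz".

hazawupozoth

"zawupoz" ends in a consonant. The stems ending in a consonant (kiboz → hakibozoth, sozuz → hasozuzoth, lirabez → halirabezoth) add ha- … -oth around the stem.
The other pattern: stems ending in a vowel add -ob.
So zawupoz → hazawupozoth.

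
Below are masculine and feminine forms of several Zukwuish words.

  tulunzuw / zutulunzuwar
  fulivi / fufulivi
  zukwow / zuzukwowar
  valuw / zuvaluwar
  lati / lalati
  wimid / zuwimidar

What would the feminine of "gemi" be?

lati and wimid both have last vowel 'i' yet inflect differently (lalati, zuwimidar), so the last vowel is not what conditions the rule; whether the stem ends in a vowel or a consonant is.
"gemi" ends in a vowel. The stems ending in a vowel (lati → lalati, fulivi → fufulivi) repeat the first consonant+vowel as a prefix.
So gemi → gegemi.

gegemi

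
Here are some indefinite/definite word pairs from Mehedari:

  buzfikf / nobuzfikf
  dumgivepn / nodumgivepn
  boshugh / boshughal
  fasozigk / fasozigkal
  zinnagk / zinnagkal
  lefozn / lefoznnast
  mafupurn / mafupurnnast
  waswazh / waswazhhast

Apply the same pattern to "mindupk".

nomindupk

"mindupk" has second-to-last letter 'p'. The one such stem in the data (dumgivepn → nodumgivepn) adds the prefix no-, so the same rule applies.
So mindupk → nomindupk.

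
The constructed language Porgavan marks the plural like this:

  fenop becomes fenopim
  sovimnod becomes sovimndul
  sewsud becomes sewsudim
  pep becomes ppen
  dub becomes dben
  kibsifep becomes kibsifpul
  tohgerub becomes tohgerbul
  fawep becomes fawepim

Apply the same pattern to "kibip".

"kibip" has 2 vowels. The stems with 2 vowels (fenop → fenopim, sewsud → sewsudim, fawep → fawepim) add -im.
So kibip → kibipim.

kibipim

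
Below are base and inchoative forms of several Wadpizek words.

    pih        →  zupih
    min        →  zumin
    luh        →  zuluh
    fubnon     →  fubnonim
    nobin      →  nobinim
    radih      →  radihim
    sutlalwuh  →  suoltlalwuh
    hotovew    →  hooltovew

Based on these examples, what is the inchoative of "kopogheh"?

koolpogheh

min and fubnon both end in -n yet inflect differently (zumin, fubnonim), so the final letter is not what conditions the rule; the number of vowels is.
"kopogheh" has 3 vowels. The stems with 3 vowels (sutlalwuh → suoltlalwuh, hotovew → hooltovew) insert -ol- after the first vowel.
The other patterns: stems with 1 vowel add the prefix zu-; stems with 2 vowels add -im.
So kopogheh → koolpogheh.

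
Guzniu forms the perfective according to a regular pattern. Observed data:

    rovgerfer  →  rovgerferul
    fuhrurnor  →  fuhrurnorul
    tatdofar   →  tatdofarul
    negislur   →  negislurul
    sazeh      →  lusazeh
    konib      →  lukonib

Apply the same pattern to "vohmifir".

rovgerfer and sazeh both have last vowel 'e' yet inflect differently (rovgerferul, lusazeh), so the last vowel is not what conditions the rule; the final letter is.
"vohmifir" ends in -r. The stems ending in -r (rovgerfer → rovgerferul, fuhrurnor → fuhrurnorul, tatdofar → tatdofarul) add -ul.
The other pattern: stems ending in -b or -h add the prefix lu-.
So vohmifir → vohmifirul.

vohmifirul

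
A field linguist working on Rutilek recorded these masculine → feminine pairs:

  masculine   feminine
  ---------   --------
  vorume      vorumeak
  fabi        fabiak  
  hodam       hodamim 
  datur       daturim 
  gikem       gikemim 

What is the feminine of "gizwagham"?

gizwaghamim

"gizwagham" ends in a consonant. The stems ending in a consonant (hodam → hodamim, datur → daturim, gikem → gikemim) add -im.
The other pattern: stems ending in a vowel add -ak.
So gizwagham → gizwaghamim.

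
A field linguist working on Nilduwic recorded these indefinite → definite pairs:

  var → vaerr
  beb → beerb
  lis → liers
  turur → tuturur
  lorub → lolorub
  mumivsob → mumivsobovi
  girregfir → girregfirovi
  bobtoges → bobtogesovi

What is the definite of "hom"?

hoerm

var and turur both end in -r yet inflect differently (vaerr, tuturur), so the final letter is not what conditions the rule; the number of vowels is.
"hom" has 1 vowel. The stems with 1 vowel (var → vaerr, beb → beerb, lis → liers) insert -er- after the first vowel.
The other patterns: stems with 2 vowels repeat the first consonant+vowel as a prefix; stems with 3 vowels add -ovi.
So hom → hoerm.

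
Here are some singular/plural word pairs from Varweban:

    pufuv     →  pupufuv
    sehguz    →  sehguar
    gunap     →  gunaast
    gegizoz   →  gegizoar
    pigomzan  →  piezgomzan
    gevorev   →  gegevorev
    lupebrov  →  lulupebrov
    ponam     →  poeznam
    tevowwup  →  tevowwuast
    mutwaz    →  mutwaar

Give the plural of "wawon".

pufuv and tevowwup both have last vowel 'u' yet inflect differently (pupufuv, tevowwuast), so the last vowel is not what conditions the rule; the final letter is.
"wawon" ends in -n. The one such stem in the data (pigomzan → piezgomzan) inserts -ez- after the first vowel (as does ponam), so the same rule applies.
The other patterns: stems ending in -v repeat the first consonant+vowel as a prefix; stems ending in -p drop the final letter and add -ast; stems ending in -z drop the final letter and add -ar.
So wawon → waezwon.

waezwon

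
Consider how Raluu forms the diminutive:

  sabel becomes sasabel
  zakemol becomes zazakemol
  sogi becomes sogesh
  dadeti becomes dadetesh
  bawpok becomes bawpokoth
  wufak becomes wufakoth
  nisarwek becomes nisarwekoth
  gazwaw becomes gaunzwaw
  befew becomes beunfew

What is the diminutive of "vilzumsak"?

zakemol and bawpok both have last vowel 'o' yet inflect differently (zazakemol, bawpokoth), so the last vowel is not what conditions the rule; the final letter is.
"vilzumsak" ends in -k. The stems ending in -k (bawpok → bawpokoth, wufak → wufakoth, nisarwek → nisarwekoth) add -oth.
The other patterns: stems ending in -l repeat the first consonant+vowel as a prefix; stems ending in -i drop the final letter and add -esh; stems ending in -w insert -un- after the first vowel.
So vilzumsak → vilzumsakoth.

vilzumsakoth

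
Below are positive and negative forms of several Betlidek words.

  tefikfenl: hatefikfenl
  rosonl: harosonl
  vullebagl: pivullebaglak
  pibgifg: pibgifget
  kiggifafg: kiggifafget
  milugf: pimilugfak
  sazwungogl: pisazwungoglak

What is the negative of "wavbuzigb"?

piwavbuzigbak

sazwungogl and rosonl both end in -l yet inflect differently (pisazwungoglak, harosonl), so the final letter is not what conditions the rule; the second-to-last letter is.
"wavbuzigb" has second-to-last letter 'g'. The stems whose second-to-last letter is 'g' (milugf → pimilugfak, sazwungogl → pisazwungoglak, vullebagl → pivullebaglak) add pi- … -ak around the stem.
The other patterns: stems whose second-to-last letter is 'f' add -et; stems whose second-to-last letter is 'n' add the prefix ha-.
So wavbuzigb → piwavbuzigbak.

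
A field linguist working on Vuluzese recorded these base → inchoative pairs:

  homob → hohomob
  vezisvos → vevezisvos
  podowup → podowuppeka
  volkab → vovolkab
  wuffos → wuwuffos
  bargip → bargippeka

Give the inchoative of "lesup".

lesuppeka

podowup and vezisvos both have 3 vowels yet inflect differently (podowuppeka, vevezisvos), so the number of vowels is not what conditions the rule; the final letter is.
"lesup" ends in -p. The stems ending in -p (podowup → podowuppeka, bargip → bargippeka) double the final consonant and add -eka.
So lesup → lesuppeka.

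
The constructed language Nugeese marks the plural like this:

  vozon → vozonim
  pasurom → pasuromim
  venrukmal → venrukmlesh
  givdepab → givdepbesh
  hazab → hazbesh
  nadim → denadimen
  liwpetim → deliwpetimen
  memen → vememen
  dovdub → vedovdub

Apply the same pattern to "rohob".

pasurom and nadim both end in -m yet inflect differently (pasuromim, denadimen), so the final letter is not what conditions the rule; the last vowel is.
"rohob" has last vowel 'o'. The stems whose last vowel is 'o' (vozon → vozonim, pasurom → pasuromim) add -im.
The other patterns: stems whose last vowel is 'a' delete the last vowel and add -esh; stems whose last vowel is 'i' add de- … -en around the stem; stems whose last vowel is 'e' or 'u' add the prefix ve-.
So rohob → rohobim.

rohobim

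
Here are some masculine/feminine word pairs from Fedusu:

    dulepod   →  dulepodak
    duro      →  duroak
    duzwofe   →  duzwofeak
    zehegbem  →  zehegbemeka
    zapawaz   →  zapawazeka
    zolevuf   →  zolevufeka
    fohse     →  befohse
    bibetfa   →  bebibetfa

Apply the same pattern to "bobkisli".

bebobkisli

"bobkisli" begins with b-. The one such stem in the data (bibetfa → bebibetfa) adds the prefix be-, so the same rule applies.
The other patterns: stems beginning with d- add -ak; stems beginning with z- add -eka.
So bobkisli → bebobkisli.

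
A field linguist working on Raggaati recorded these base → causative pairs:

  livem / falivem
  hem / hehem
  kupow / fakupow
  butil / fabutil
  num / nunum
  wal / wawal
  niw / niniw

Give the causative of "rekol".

farekol

"rekol" has 2 vowels. The stems with 2 vowels (livem → falivem, butil → fabutil, kupow → fakupow) add the prefix fa-.
So rekol → farekol.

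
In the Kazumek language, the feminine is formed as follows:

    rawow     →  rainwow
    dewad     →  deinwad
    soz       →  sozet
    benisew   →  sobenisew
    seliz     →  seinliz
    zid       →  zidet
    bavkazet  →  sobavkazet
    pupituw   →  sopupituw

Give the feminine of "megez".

zid and dewad both end in -d yet inflect differently (zidet, deinwad), so the final letter is not what conditions the rule; the number of vowels is.
"megez" has 2 vowels. The stems with 2 vowels (dewad → deinwad, seliz → seinliz, rawow → rainwow) insert -in- after the first vowel.
So megez → meingez.

meingez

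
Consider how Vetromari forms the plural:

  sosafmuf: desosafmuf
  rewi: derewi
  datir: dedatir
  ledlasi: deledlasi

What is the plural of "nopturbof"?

Every pair shown (sosafmuf → desosafmuf, rewi → derewi, datir → dedatir, …) follows the same rule: add the prefix de-.
So nopturbof → denopturbof.

denopturbof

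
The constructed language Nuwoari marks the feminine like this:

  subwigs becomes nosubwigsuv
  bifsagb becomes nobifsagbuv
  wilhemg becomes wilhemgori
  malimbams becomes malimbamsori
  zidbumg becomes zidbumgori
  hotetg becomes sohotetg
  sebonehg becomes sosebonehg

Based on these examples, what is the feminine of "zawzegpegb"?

nozawzegpegbuv

"zawzegpegb" has second-to-last letter 'g'. The stems whose second-to-last letter is 'g' (subwigs → nosubwigsuv, bifsagb → nobifsagbuv) add no- … -uv around the stem.
So zawzegpegb → nozawzegpegbuv.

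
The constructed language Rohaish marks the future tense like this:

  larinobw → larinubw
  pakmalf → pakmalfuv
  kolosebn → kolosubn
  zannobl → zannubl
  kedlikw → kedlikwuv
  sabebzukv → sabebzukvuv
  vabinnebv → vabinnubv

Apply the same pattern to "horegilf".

larinobw and kedlikw both end in -w yet inflect differently (larinubw, kedlikwuv), so the final letter is not what conditions the rule; the second-to-last letter is.
"horegilf" has second-to-last letter 'l'. The one such stem in the data (pakmalf → pakmalfuv) adds -uv, so the same rule applies.
So horegilf → horegilfuv.

horegilfuv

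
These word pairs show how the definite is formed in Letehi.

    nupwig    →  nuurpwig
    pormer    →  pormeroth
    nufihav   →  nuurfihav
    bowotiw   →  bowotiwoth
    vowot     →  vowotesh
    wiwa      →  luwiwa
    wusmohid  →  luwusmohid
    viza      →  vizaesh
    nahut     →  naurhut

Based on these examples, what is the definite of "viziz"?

vowot and nahut both end in -t yet inflect differently (vowotesh, naurhut), so the final letter is not what conditions the rule; the first letter is.
"viziz" begins with v-. The stems beginning with v- (vowot → vowotesh, viza → vizaesh) add -esh.
So viziz → vizizesh.

vizizesh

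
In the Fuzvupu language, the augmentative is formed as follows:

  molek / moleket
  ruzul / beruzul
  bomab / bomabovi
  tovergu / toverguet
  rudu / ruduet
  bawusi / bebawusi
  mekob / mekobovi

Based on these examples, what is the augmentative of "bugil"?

bebugil

ruzul and rudu both have last vowel 'u' yet inflect differently (beruzul, ruduet), so the last vowel is not what conditions the rule; the final letter is.
"bugil" ends in -l. The one such stem in the data (ruzul → beruzul) adds the prefix be-, so the same rule applies.
The other patterns: stems ending in -k or -u add -et; stems ending in -b add -ovi.
So bugil → bebugil.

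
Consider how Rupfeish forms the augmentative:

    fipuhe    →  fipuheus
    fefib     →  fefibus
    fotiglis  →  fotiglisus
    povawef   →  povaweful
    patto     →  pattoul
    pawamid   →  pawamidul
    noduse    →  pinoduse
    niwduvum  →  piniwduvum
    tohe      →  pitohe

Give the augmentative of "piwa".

piwaul

"piwa" begins with p-. The stems beginning with p- (povawef → povaweful, patto → pattoul, pawamid → pawamidul) add -ul.
The other patterns: stems beginning with f- add -us; stems beginning with n- or t- add the prefix pi-.
So piwa → piwaul.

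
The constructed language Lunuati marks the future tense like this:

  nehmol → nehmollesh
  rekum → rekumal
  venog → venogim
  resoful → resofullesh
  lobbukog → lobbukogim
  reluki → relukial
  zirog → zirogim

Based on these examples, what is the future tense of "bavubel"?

nehmol and zirog both have last vowel 'o' yet inflect differently (nehmollesh, zirogim), so the last vowel is not what conditions the rule; the final letter is.
"bavubel" ends in -l. The stems ending in -l (resoful → resofullesh, nehmol → nehmollesh) double the final consonant and add -esh.
So bavubel → bavubellesh.

bavubellesh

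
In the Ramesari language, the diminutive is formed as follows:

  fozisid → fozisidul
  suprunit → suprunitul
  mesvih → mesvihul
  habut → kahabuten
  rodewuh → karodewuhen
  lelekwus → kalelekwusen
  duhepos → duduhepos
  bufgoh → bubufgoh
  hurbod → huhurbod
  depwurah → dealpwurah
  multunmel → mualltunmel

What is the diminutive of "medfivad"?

mealdfivad

suprunit and habut both end in -t yet inflect differently (suprunitul, kahabuten), so the final letter is not what conditions the rule; the last vowel is.
"medfivad" has last vowel 'a'. The one such stem in the data (depwurah → dealpwurah) inserts -al- after the first vowel (as does multunmel), so the same rule applies.
The other patterns: stems whose last vowel is 'i' add -ul; stems whose last vowel is 'u' add ka- … -en around the stem; stems whose last vowel is 'o' repeat the first consonant+vowel as a prefix.
So medfivad → mealdfivad.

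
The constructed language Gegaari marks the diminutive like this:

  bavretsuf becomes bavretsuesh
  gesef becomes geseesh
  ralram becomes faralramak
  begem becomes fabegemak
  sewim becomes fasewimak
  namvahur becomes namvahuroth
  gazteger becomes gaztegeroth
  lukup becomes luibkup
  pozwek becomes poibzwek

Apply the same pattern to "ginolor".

gesef and begem both have last vowel 'e' yet inflect differently (geseesh, fabegemak), so the last vowel is not what conditions the rule; the final letter is.
"ginolor" ends in -r. The stems ending in -r (namvahur → namvahuroth, gazteger → gaztegeroth) add -oth.
The other patterns: stems ending in -f drop the final letter and add -esh; stems ending in -m add fa- … -ak around the stem; stems ending in -k or -p insert -ib- after the first vowel.
So ginolor → ginoloroth.

ginoloroth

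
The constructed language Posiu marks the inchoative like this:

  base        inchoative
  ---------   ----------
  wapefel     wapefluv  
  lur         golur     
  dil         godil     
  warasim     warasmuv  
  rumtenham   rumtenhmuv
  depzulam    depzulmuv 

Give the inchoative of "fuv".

dil and wapefel both end in -l yet inflect differently (godil, wapefluv), so the final letter is not what conditions the rule; the number of vowels is.
"fuv" has 1 vowel. The stems with 1 vowel (dil → godil, lur → golur) add the prefix go-.
The other pattern: stems with 3 vowels delete the last vowel and add -uv.
So fuv → gofuv.

gofuv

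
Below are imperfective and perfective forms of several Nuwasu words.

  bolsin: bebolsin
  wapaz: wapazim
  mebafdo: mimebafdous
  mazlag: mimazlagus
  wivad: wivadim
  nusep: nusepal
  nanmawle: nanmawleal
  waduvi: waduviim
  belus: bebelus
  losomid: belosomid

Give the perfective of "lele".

wivad and losomid both end in -d yet inflect differently (wivadim, belosomid), so the final letter is not what conditions the rule; the first letter is.
"lele" begins with l-. The one such stem in the data (losomid → belosomid) adds the prefix be-, so the same rule applies.
The other patterns: stems beginning with n- add -al; stems beginning with w- add -im; stems beginning with m- add mi- … -us around the stem.
So lele → belele.

belele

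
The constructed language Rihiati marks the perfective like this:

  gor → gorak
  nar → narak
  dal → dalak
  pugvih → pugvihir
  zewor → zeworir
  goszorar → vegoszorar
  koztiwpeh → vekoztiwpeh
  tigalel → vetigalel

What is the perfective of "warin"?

warinir

gor and zewor both end in -r yet inflect differently (gorak, zeworir), so the final letter is not what conditions the rule; the number of vowels is.
"warin" has 2 vowels. The stems with 2 vowels (pugvih → pugvihir, zewor → zeworir) add -ir.
The other patterns: stems with 1 vowel add -ak; stems with 3 vowels add the prefix ve-.
So warin → warinir.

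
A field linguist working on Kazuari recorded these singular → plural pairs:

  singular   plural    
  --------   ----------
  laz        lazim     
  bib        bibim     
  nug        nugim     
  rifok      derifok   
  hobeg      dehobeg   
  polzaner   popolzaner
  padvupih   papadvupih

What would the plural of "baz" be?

bazim

nug and hobeg both end in -g yet inflect differently (nugim, dehobeg), so the final letter is not what conditions the rule; the number of vowels is.
"baz" has 1 vowel. The stems with 1 vowel (laz → lazim, bib → bibim, nug → nugim) add -im.
So baz → bazim.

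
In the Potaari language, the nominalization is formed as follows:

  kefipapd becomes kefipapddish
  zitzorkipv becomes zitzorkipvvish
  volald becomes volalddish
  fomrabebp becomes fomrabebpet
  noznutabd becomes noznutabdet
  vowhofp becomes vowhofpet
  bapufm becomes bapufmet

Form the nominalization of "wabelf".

wabelffish

"wabelf" has second-to-last letter 'l'. The one such stem in the data (volald → volalddish) doubles the final consonant and adds -ish (as do kefipapd, zitzorkipv), so the same rule applies.
The other pattern: stems whose second-to-last letter is 'b' or 'f' add -et.
So wabelf → wabelffish.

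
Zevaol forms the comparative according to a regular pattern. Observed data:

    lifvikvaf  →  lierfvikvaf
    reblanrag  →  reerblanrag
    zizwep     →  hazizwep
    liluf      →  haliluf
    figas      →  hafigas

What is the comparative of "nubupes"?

nuerbupes

"nubupes" has 3 vowels. The stems with 3 vowels (lifvikvaf → lierfvikvaf, reblanrag → reerblanrag) insert -er- after the first vowel.
So nubupes → nuerbupes.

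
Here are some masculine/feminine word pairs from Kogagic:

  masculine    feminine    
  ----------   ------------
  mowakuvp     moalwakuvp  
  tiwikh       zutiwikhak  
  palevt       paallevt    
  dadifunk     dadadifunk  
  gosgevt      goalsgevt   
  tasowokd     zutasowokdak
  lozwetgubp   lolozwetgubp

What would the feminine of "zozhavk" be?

zoalzhavk

mowakuvp and lozwetgubp both end in -p yet inflect differently (moalwakuvp, lolozwetgubp), so the final letter is not what conditions the rule; the second-to-last letter is.
"zozhavk" has second-to-last letter 'v'. The stems whose second-to-last letter is 'v' (palevt → paallevt, gosgevt → goalsgevt, mowakuvp → moalwakuvp) insert -al- after the first vowel.
The other patterns: stems whose second-to-last letter is 'k' add zu- … -ak around the stem; stems whose second-to-last letter is 'b' or 'n' repeat the first consonant+vowel as a prefix.
So zozhavk → zoalzhavk.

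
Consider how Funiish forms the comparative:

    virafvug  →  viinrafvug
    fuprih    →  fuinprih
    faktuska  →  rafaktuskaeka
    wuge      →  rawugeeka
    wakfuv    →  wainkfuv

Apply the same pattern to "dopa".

"dopa" ends in a vowel. The stems ending in a vowel (faktuska → rafaktuskaeka, wuge → rawugeeka) add ra- … -eka around the stem.
So dopa → radopaeka.

radopaeka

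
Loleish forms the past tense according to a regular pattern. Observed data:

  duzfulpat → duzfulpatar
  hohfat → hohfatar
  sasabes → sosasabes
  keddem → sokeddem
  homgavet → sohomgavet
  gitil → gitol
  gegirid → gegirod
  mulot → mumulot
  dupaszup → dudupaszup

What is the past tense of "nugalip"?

nugalop

duzfulpat and homgavet both end in -t yet inflect differently (duzfulpatar, sohomgavet), so the final letter is not what conditions the rule; the last vowel is.
"nugalip" has last vowel 'i'. The stems whose last vowel is 'i' (gitil → gitol, gegirid → gegirod) change the last vowel to 'o'.
The other patterns: stems whose last vowel is 'a' add -ar; stems whose last vowel is 'e' add the prefix so-; stems whose last vowel is 'o' or 'u' repeat the first consonant+vowel as a prefix.
So nugalip → nugalop.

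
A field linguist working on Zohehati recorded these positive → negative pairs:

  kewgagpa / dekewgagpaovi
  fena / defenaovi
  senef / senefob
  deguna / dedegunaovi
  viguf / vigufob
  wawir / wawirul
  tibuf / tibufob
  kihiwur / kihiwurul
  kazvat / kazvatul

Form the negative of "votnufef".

votnufefob

"votnufef" ends in -f. The stems ending in -f (viguf → vigufob, tibuf → tibufob, senef → senefob) add -ob.
The other patterns: stems ending in -a add de- … -ovi around the stem; stems ending in -r or -t add -ul.
So votnufef → votnufefob.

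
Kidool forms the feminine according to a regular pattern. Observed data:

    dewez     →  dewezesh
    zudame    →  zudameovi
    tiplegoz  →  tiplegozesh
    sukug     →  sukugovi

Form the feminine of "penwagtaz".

penwagtazesh

zudame and dewez both have last vowel 'e' yet inflect differently (zudameovi, dewezesh), so the last vowel is not what conditions the rule; the final letter is.
"penwagtaz" ends in -z. The stems ending in -z (tiplegoz → tiplegozesh, dewez → dewezesh) add -esh.
The other pattern: stems ending in -e or -g add -ovi.
So penwagtaz → penwagtazesh.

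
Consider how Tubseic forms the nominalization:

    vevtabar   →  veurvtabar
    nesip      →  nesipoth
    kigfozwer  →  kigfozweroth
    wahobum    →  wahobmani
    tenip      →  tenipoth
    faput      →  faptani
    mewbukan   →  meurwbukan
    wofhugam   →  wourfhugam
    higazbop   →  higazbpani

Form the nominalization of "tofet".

tofetoth

kigfozwer and vevtabar both end in -r yet inflect differently (kigfozweroth, veurvtabar), so the final letter is not what conditions the rule; the last vowel is.
"tofet" has last vowel 'e'. The one such stem in the data (kigfozwer → kigfozweroth) adds -oth, so the same rule applies.
The other patterns: stems whose last vowel is 'a' insert -ur- after the first vowel; stems whose last vowel is 'o' or 'u' delete the last vowel and add -ani.
So tofet → tofetoth.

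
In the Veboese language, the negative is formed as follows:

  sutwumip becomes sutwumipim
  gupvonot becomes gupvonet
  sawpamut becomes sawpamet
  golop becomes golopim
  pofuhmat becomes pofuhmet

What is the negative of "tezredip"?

"tezredip" ends in -p. The stems ending in -p (sutwumip → sutwumipim, golop → golopim) add -im.
So tezredip → tezredipim.

tezredipim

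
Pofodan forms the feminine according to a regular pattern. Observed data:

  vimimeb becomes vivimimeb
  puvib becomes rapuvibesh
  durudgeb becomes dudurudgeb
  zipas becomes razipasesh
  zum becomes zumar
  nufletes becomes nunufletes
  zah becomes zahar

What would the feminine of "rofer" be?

zipas and nufletes both end in -s yet inflect differently (razipasesh, nunufletes), so the final letter is not what conditions the rule; the number of vowels is.
"rofer" has 2 vowels. The stems with 2 vowels (zipas → razipasesh, puvib → rapuvibesh) add ra- … -esh around the stem.
So rofer → raroferesh.

raroferesh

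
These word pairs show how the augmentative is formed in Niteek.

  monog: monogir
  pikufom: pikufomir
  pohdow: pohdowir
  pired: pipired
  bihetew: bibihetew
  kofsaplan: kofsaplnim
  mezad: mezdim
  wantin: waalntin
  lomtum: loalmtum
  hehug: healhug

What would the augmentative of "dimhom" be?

pohdow and bihetew both end in -w yet inflect differently (pohdowir, bibihetew), so the final letter is not what conditions the rule; the last vowel is.
"dimhom" has last vowel 'o'. The stems whose last vowel is 'o' (monog → monogir, pikufom → pikufomir, pohdow → pohdowir) add -ir.
So dimhom → dimhomir.

dimhomir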